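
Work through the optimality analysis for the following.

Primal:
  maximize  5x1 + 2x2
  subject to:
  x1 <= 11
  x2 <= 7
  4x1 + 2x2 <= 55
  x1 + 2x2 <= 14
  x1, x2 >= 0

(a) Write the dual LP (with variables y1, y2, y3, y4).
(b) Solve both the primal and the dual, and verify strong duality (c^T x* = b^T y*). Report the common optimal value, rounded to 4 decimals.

The standard primal-dual pair for 'max c^T x s.t. A x <= b, x >= 0' is:
  Dual:  min b^T y  s.t.  A^T y >= c,  y >= 0.

So the dual LP is:
  minimize  11y1 + 7y2 + 55y3 + 14y4
  subject to:
    y1 + 4y3 + y4 >= 5
    y2 + 2y3 + 2y4 >= 2
    y1, y2, y3, y4 >= 0

Solving the primal: x* = (11, 1.5).
  primal value c^T x* = 58.
Solving the dual: y* = (4, 0, 0, 1).
  dual value b^T y* = 58.
Strong duality: c^T x* = b^T y*. Confirmed.

58


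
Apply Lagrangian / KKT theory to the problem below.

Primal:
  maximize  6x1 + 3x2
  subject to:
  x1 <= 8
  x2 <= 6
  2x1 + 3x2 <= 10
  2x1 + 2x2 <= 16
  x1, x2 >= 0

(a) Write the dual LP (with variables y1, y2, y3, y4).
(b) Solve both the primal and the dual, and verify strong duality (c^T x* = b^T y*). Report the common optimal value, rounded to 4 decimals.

The standard primal-dual pair for 'max c^T x s.t. A x <= b, x >= 0' is:
  Dual:  min b^T y  s.t.  A^T y >= c,  y >= 0.

So the dual LP is:
  minimize  8y1 + 6y2 + 10y3 + 16y4
  subject to:
    y1 + 2y3 + 2y4 >= 6
    y2 + 3y3 + 2y4 >= 3
    y1, y2, y3, y4 >= 0

Solving the primal: x* = (5, 0).
  primal value c^T x* = 30.
Solving the dual: y* = (0, 0, 3, 0).
  dual value b^T y* = 30.
Strong duality: c^T x* = b^T y*. Confirmed.

30


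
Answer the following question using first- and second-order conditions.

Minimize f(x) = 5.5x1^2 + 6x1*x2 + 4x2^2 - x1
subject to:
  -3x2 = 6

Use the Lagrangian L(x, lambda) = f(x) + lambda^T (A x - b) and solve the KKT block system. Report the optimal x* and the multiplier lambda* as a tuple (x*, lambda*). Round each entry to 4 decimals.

Form the Lagrangian:
  L(x, lambda) = (1/2) x^T Q x + c^T x + lambda^T (A x - b)
Stationarity (grad_x L = 0): Q x + c + A^T lambda = 0.
Primal feasibility: A x = b.

This gives the KKT block system:
  [ Q   A^T ] [ x     ]   [-c ]
  [ A    0  ] [ lambda ] = [ b ]

Solving the linear system:
  x*      = (1.1818, -2)
  lambda* = (-2.9697)
  f(x*)   = 8.3182

x* = (1.1818, -2), lambda* = (-2.9697)


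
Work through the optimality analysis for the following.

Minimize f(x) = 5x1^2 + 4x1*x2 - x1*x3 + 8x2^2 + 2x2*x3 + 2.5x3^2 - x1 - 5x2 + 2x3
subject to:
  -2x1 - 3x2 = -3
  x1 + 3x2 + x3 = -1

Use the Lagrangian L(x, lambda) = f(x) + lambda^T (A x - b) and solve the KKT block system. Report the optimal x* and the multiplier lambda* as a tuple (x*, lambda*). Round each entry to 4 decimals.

Form the Lagrangian:
  L(x, lambda) = (1/2) x^T Q x + c^T x + lambda^T (A x - b)
Stationarity (grad_x L = 0): Q x + c + A^T lambda = 0.
Primal feasibility: A x = b.

This gives the KKT block system:
  [ Q   A^T ] [ x     ]   [-c ]
  [ A    0  ] [ lambda ] = [ b ]

Solving the linear system:
  x*      = (0.9083, 0.3945, -3.0917)
  lambda* = (13.1651, 13.578)
  f(x*)   = 22.0046

x* = (0.9083, 0.3945, -3.0917), lambda* = (13.1651, 13.578)


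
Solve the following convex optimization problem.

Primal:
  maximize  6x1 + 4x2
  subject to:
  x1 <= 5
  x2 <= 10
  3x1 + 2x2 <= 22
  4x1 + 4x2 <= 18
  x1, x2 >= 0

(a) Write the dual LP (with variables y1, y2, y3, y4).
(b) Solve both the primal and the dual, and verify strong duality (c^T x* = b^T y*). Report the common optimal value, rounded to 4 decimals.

The standard primal-dual pair for 'max c^T x s.t. A x <= b, x >= 0' is:
  Dual:  min b^T y  s.t.  A^T y >= c,  y >= 0.

So the dual LP is:
  minimize  5y1 + 10y2 + 22y3 + 18y4
  subject to:
    y1 + 3y3 + 4y4 >= 6
    y2 + 2y3 + 4y4 >= 4
    y1, y2, y3, y4 >= 0

Solving the primal: x* = (4.5, 0).
  primal value c^T x* = 27.
Solving the dual: y* = (0, 0, 0, 1.5).
  dual value b^T y* = 27.
Strong duality: c^T x* = b^T y*. Confirmed.

27


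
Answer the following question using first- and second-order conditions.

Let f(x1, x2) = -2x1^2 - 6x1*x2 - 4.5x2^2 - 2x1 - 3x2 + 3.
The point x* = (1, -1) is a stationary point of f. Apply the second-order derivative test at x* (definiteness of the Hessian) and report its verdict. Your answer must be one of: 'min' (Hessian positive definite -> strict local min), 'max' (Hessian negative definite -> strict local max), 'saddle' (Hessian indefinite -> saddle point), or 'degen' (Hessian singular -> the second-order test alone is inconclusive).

Compute the Hessian H = grad^2 f:
  H = [[-4, -6], [-6, -9]]
Verify stationarity: grad f(x*) = H x* + g = (0, 0).
Eigenvalues of H: -13, 0.
H has a zero eigenvalue (singular; negative semidefinite but not definite), so H is neither positive definite, negative definite, nor indefinite. The second-order test alone is inconclusive -> degen.
(Indeed, f is constant along the null direction of H through x*, so x* is not a strict local extremum.)

degen


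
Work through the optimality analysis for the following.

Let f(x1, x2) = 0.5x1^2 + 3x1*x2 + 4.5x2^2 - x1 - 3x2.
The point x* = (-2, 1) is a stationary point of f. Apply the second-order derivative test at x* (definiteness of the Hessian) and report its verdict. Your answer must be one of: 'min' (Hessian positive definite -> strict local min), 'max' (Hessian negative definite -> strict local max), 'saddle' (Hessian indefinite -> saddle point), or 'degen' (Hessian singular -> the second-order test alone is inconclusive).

Compute the Hessian H = grad^2 f:
  H = [[1, 3], [3, 9]]
Verify stationarity: grad f(x*) = H x* + g = (0, 0).
Eigenvalues of H: 0, 10.
H has a zero eigenvalue (singular; positive semidefinite but not definite), so H is neither positive definite, negative definite, nor indefinite. The second-order test alone is inconclusive -> degen.
(Indeed, f is constant along the null direction of H through x*, so x* is not a strict local extremum.)

degen


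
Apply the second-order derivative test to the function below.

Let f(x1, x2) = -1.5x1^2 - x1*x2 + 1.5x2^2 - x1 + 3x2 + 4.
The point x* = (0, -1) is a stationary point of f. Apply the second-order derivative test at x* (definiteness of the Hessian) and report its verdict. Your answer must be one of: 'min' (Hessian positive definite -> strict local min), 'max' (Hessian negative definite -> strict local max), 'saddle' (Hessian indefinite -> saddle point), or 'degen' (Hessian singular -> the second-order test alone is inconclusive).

Compute the Hessian H = grad^2 f:
  H = [[-3, -1], [-1, 3]]
Verify stationarity: grad f(x*) = H x* + g = (0, 0).
Eigenvalues of H: -3.1623, 3.1623.
Eigenvalues have mixed signs, so H is indefinite -> x* is a saddle point.

saddle


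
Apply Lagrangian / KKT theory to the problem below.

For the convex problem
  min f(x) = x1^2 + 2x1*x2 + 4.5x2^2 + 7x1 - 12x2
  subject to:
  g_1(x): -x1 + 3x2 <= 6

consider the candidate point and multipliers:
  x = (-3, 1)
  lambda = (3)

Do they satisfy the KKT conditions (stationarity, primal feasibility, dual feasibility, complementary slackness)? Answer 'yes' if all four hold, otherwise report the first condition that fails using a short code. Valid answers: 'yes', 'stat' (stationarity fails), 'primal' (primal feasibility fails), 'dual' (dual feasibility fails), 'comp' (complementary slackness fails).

Gradient of f: grad f(x) = Q x + c = (3, -9)
Constraint values g_i(x) = a_i^T x - b_i:
  g_1((-3, 1)) = 0
Stationarity residual: grad f(x) + sum_i lambda_i a_i = (0, 0)
  -> stationarity OK
Primal feasibility (all g_i <= 0): OK
Dual feasibility (all lambda_i >= 0): OK
Complementary slackness (lambda_i * g_i(x) = 0 for all i): OK

Verdict: yes, KKT holds.

yes


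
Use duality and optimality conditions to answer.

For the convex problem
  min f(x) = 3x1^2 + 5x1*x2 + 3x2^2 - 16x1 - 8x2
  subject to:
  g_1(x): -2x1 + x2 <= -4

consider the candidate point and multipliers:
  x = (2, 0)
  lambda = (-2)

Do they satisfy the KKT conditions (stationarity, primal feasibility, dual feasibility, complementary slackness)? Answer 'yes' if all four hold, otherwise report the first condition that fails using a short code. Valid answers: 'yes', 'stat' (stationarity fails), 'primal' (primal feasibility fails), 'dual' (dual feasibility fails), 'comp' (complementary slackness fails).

Gradient of f: grad f(x) = Q x + c = (-4, 2)
Constraint values g_i(x) = a_i^T x - b_i:
  g_1((2, 0)) = 0
Stationarity residual: grad f(x) + sum_i lambda_i a_i = (0, 0)
  -> stationarity OK
Primal feasibility (all g_i <= 0): OK
Dual feasibility (all lambda_i >= 0): FAILS
Complementary slackness (lambda_i * g_i(x) = 0 for all i): OK

Verdict: the first failing condition is dual_feasibility -> dual.

dual


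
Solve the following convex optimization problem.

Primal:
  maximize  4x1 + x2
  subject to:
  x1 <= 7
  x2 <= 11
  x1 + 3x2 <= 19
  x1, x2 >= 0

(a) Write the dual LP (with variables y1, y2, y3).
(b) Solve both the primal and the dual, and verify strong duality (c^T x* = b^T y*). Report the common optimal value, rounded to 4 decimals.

The standard primal-dual pair for 'max c^T x s.t. A x <= b, x >= 0' is:
  Dual:  min b^T y  s.t.  A^T y >= c,  y >= 0.

So the dual LP is:
  minimize  7y1 + 11y2 + 19y3
  subject to:
    y1 + y3 >= 4
    y2 + 3y3 >= 1
    y1, y2, y3 >= 0

Solving the primal: x* = (7, 4).
  primal value c^T x* = 32.
Solving the dual: y* = (3.6667, 0, 0.3333).
  dual value b^T y* = 32.
Strong duality: c^T x* = b^T y*. Confirmed.

32


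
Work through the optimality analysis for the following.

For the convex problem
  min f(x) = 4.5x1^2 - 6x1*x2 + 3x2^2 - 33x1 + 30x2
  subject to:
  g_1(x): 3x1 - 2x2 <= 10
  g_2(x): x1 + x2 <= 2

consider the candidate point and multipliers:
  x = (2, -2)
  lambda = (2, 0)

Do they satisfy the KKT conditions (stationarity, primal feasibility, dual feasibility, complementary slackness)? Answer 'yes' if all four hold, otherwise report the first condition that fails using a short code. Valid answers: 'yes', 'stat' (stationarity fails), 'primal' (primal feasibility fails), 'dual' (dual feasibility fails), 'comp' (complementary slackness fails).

Gradient of f: grad f(x) = Q x + c = (-3, 6)
Constraint values g_i(x) = a_i^T x - b_i:
  g_1((2, -2)) = 0
  g_2((2, -2)) = -2
Stationarity residual: grad f(x) + sum_i lambda_i a_i = (3, 2)
  -> stationarity FAILS
Primal feasibility (all g_i <= 0): OK
Dual feasibility (all lambda_i >= 0): OK
Complementary slackness (lambda_i * g_i(x) = 0 for all i): OK

Verdict: the first failing condition is stationarity -> stat.

stat


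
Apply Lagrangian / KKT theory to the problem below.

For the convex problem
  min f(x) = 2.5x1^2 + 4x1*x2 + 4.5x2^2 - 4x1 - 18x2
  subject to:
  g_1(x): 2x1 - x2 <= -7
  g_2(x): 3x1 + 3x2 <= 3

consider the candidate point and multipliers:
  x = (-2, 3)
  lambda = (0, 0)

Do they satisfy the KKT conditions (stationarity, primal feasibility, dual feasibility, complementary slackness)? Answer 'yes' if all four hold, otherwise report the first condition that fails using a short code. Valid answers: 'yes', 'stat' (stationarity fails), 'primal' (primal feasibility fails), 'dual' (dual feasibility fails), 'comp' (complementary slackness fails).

Gradient of f: grad f(x) = Q x + c = (-2, 1)
Constraint values g_i(x) = a_i^T x - b_i:
  g_1((-2, 3)) = 0
  g_2((-2, 3)) = 0
Stationarity residual: grad f(x) + sum_i lambda_i a_i = (-2, 1)
  -> stationarity FAILS
Primal feasibility (all g_i <= 0): OK
Dual feasibility (all lambda_i >= 0): OK
Complementary slackness (lambda_i * g_i(x) = 0 for all i): OK

Verdict: the first failing condition is stationarity -> stat.

stat


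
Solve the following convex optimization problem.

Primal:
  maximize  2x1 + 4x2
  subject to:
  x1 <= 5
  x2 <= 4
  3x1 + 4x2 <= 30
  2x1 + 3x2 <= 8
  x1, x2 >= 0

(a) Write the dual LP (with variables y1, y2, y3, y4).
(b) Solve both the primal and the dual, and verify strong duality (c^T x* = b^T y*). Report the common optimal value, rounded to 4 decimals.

The standard primal-dual pair for 'max c^T x s.t. A x <= b, x >= 0' is:
  Dual:  min b^T y  s.t.  A^T y >= c,  y >= 0.

So the dual LP is:
  minimize  5y1 + 4y2 + 30y3 + 8y4
  subject to:
    y1 + 3y3 + 2y4 >= 2
    y2 + 4y3 + 3y4 >= 4
    y1, y2, y3, y4 >= 0

Solving the primal: x* = (0, 2.6667).
  primal value c^T x* = 10.6667.
Solving the dual: y* = (0, 0, 0, 1.3333).
  dual value b^T y* = 10.6667.
Strong duality: c^T x* = b^T y*. Confirmed.

10.6667


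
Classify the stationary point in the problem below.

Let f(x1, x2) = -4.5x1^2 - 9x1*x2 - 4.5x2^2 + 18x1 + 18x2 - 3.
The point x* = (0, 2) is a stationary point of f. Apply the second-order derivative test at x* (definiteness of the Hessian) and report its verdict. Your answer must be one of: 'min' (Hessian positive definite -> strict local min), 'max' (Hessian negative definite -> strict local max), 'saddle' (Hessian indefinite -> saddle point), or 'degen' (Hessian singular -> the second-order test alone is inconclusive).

Compute the Hessian H = grad^2 f:
  H = [[-9, -9], [-9, -9]]
Verify stationarity: grad f(x*) = H x* + g = (0, 0).
Eigenvalues of H: -18, 0.
H has a zero eigenvalue (singular; negative semidefinite but not definite), so H is neither positive definite, negative definite, nor indefinite. The second-order test alone is inconclusive -> degen.
(Indeed, f is constant along the null direction of H through x*, so x* is not a strict local extremum.)

degen


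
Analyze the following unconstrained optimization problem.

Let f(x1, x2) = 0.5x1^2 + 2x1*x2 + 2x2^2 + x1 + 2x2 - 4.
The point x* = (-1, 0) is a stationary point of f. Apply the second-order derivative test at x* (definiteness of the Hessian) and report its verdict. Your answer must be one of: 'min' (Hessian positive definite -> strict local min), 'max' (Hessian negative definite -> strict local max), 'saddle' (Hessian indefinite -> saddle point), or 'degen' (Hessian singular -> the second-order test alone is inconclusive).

Compute the Hessian H = grad^2 f:
  H = [[1, 2], [2, 4]]
Verify stationarity: grad f(x*) = H x* + g = (0, 0).
Eigenvalues of H: 0, 5.
H has a zero eigenvalue (singular; positive semidefinite but not definite), so H is neither positive definite, negative definite, nor indefinite. The second-order test alone is inconclusive -> degen.
(Indeed, f is constant along the null direction of H through x*, so x* is not a strict local extremum.)

degen


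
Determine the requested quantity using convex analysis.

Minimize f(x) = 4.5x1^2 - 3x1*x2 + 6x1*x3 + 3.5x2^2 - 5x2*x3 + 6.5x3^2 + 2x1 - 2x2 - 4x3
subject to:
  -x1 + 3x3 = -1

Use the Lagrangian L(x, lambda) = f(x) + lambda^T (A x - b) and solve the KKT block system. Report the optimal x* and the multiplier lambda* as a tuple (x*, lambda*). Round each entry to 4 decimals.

Form the Lagrangian:
  L(x, lambda) = (1/2) x^T Q x + c^T x + lambda^T (A x - b)
Stationarity (grad_x L = 0): Q x + c + A^T lambda = 0.
Primal feasibility: A x = b.

This gives the KKT block system:
  [ Q   A^T ] [ x     ]   [-c ]
  [ A    0  ] [ lambda ] = [ b ]

Solving the linear system:
  x*      = (0.2647, 0.2241, -0.2451)
  lambda* = (2.2395)
  f(x*)   = 1.6506

x* = (0.2647, 0.2241, -0.2451), lambda* = (2.2395)


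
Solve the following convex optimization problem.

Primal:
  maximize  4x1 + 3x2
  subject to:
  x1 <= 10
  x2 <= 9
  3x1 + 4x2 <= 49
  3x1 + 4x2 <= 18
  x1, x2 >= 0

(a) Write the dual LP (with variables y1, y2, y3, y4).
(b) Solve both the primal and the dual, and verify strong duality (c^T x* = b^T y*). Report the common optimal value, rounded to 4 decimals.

The standard primal-dual pair for 'max c^T x s.t. A x <= b, x >= 0' is:
  Dual:  min b^T y  s.t.  A^T y >= c,  y >= 0.

So the dual LP is:
  minimize  10y1 + 9y2 + 49y3 + 18y4
  subject to:
    y1 + 3y3 + 3y4 >= 4
    y2 + 4y3 + 4y4 >= 3
    y1, y2, y3, y4 >= 0

Solving the primal: x* = (6, 0).
  primal value c^T x* = 24.
Solving the dual: y* = (0, 0, 0, 1.3333).
  dual value b^T y* = 24.
Strong duality: c^T x* = b^T y*. Confirmed.

24


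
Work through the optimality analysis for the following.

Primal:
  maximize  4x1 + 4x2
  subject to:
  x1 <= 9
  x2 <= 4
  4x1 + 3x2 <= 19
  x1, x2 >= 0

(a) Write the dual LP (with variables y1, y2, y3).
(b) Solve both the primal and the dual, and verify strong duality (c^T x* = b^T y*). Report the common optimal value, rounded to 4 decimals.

The standard primal-dual pair for 'max c^T x s.t. A x <= b, x >= 0' is:
  Dual:  min b^T y  s.t.  A^T y >= c,  y >= 0.

So the dual LP is:
  minimize  9y1 + 4y2 + 19y3
  subject to:
    y1 + 4y3 >= 4
    y2 + 3y3 >= 4
    y1, y2, y3 >= 0

Solving the primal: x* = (1.75, 4).
  primal value c^T x* = 23.
Solving the dual: y* = (0, 1, 1).
  dual value b^T y* = 23.
Strong duality: c^T x* = b^T y*. Confirmed.

23


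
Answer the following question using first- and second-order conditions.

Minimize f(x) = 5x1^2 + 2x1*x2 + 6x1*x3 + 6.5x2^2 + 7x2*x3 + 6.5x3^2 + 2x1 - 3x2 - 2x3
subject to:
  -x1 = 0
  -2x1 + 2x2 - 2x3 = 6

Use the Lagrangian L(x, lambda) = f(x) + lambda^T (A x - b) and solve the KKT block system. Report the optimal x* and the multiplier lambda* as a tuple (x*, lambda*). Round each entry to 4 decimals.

Form the Lagrangian:
  L(x, lambda) = (1/2) x^T Q x + c^T x + lambda^T (A x - b)
Stationarity (grad_x L = 0): Q x + c + A^T lambda = 0.
Primal feasibility: A x = b.

This gives the KKT block system:
  [ Q   A^T ] [ x     ]   [-c ]
  [ A    0  ] [ lambda ] = [ b ]

Solving the linear system:
  x*      = (0, 1.625, -1.375)
  lambda* = (5.5, -4.25)
  f(x*)   = 11.6875

x* = (0, 1.625, -1.375), lambda* = (5.5, -4.25)


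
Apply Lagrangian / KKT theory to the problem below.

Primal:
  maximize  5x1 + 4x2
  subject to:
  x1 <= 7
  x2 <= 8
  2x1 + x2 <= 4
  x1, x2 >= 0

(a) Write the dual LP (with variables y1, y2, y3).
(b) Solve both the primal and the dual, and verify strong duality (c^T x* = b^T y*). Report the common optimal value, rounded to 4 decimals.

The standard primal-dual pair for 'max c^T x s.t. A x <= b, x >= 0' is:
  Dual:  min b^T y  s.t.  A^T y >= c,  y >= 0.

So the dual LP is:
  minimize  7y1 + 8y2 + 4y3
  subject to:
    y1 + 2y3 >= 5
    y2 + y3 >= 4
    y1, y2, y3 >= 0

Solving the primal: x* = (0, 4).
  primal value c^T x* = 16.
Solving the dual: y* = (0, 0, 4).
  dual value b^T y* = 16.
Strong duality: c^T x* = b^T y*. Confirmed.

16


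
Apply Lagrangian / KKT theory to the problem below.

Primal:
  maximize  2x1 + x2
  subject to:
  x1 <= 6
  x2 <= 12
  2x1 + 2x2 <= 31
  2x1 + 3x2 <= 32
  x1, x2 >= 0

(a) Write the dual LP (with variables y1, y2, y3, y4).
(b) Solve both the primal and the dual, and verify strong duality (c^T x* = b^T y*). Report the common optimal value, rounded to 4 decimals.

The standard primal-dual pair for 'max c^T x s.t. A x <= b, x >= 0' is:
  Dual:  min b^T y  s.t.  A^T y >= c,  y >= 0.

So the dual LP is:
  minimize  6y1 + 12y2 + 31y3 + 32y4
  subject to:
    y1 + 2y3 + 2y4 >= 2
    y2 + 2y3 + 3y4 >= 1
    y1, y2, y3, y4 >= 0

Solving the primal: x* = (6, 6.6667).
  primal value c^T x* = 18.6667.
Solving the dual: y* = (1.3333, 0, 0, 0.3333).
  dual value b^T y* = 18.6667.
Strong duality: c^T x* = b^T y*. Confirmed.

18.6667


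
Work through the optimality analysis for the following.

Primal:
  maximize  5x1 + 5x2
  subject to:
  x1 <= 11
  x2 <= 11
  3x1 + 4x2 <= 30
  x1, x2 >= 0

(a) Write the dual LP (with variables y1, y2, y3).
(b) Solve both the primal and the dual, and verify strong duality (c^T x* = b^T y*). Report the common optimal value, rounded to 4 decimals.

The standard primal-dual pair for 'max c^T x s.t. A x <= b, x >= 0' is:
  Dual:  min b^T y  s.t.  A^T y >= c,  y >= 0.

So the dual LP is:
  minimize  11y1 + 11y2 + 30y3
  subject to:
    y1 + 3y3 >= 5
    y2 + 4y3 >= 5
    y1, y2, y3 >= 0

Solving the primal: x* = (10, 0).
  primal value c^T x* = 50.
Solving the dual: y* = (0, 0, 1.6667).
  dual value b^T y* = 50.
Strong duality: c^T x* = b^T y*. Confirmed.

50


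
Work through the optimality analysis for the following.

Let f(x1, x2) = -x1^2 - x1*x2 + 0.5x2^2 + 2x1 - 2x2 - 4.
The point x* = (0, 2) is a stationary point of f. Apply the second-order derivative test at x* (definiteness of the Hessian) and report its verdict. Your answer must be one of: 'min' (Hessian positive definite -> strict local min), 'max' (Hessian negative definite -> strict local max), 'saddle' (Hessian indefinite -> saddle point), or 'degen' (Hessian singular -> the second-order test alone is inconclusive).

Compute the Hessian H = grad^2 f:
  H = [[-2, -1], [-1, 1]]
Verify stationarity: grad f(x*) = H x* + g = (0, 0).
Eigenvalues of H: -2.3028, 1.3028.
Eigenvalues have mixed signs, so H is indefinite -> x* is a saddle point.

saddle


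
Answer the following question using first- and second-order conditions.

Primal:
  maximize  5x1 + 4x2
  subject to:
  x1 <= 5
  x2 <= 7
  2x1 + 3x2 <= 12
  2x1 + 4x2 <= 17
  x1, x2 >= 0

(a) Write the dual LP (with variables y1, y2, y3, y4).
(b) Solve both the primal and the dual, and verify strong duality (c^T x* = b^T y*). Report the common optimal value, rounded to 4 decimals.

The standard primal-dual pair for 'max c^T x s.t. A x <= b, x >= 0' is:
  Dual:  min b^T y  s.t.  A^T y >= c,  y >= 0.

So the dual LP is:
  minimize  5y1 + 7y2 + 12y3 + 17y4
  subject to:
    y1 + 2y3 + 2y4 >= 5
    y2 + 3y3 + 4y4 >= 4
    y1, y2, y3, y4 >= 0

Solving the primal: x* = (5, 0.6667).
  primal value c^T x* = 27.6667.
Solving the dual: y* = (2.3333, 0, 1.3333, 0).
  dual value b^T y* = 27.6667.
Strong duality: c^T x* = b^T y*. Confirmed.

27.6667


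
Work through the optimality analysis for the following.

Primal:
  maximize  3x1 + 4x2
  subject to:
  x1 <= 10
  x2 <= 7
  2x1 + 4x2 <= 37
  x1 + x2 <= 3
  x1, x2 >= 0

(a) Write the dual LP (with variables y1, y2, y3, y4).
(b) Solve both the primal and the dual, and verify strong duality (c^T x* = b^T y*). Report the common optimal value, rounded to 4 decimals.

The standard primal-dual pair for 'max c^T x s.t. A x <= b, x >= 0' is:
  Dual:  min b^T y  s.t.  A^T y >= c,  y >= 0.

So the dual LP is:
  minimize  10y1 + 7y2 + 37y3 + 3y4
  subject to:
    y1 + 2y3 + y4 >= 3
    y2 + 4y3 + y4 >= 4
    y1, y2, y3, y4 >= 0

Solving the primal: x* = (0, 3).
  primal value c^T x* = 12.
Solving the dual: y* = (0, 0, 0, 4).
  dual value b^T y* = 12.
Strong duality: c^T x* = b^T y*. Confirmed.

12


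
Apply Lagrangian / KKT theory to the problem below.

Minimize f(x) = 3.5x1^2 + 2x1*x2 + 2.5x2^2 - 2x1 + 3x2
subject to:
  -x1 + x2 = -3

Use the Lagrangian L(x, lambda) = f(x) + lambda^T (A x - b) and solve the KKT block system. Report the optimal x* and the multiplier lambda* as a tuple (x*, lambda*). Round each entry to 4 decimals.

Form the Lagrangian:
  L(x, lambda) = (1/2) x^T Q x + c^T x + lambda^T (A x - b)
Stationarity (grad_x L = 0): Q x + c + A^T lambda = 0.
Primal feasibility: A x = b.

This gives the KKT block system:
  [ Q   A^T ] [ x     ]   [-c ]
  [ A    0  ] [ lambda ] = [ b ]

Solving the linear system:
  x*      = (1.25, -1.75)
  lambda* = (3.25)
  f(x*)   = 1

x* = (1.25, -1.75), lambda* = (3.25)


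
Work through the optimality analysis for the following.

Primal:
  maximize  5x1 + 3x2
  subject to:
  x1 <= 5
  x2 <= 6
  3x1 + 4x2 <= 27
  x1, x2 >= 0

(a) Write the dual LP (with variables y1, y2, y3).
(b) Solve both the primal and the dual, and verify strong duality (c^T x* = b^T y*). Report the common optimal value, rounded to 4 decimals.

The standard primal-dual pair for 'max c^T x s.t. A x <= b, x >= 0' is:
  Dual:  min b^T y  s.t.  A^T y >= c,  y >= 0.

So the dual LP is:
  minimize  5y1 + 6y2 + 27y3
  subject to:
    y1 + 3y3 >= 5
    y2 + 4y3 >= 3
    y1, y2, y3 >= 0

Solving the primal: x* = (5, 3).
  primal value c^T x* = 34.
Solving the dual: y* = (2.75, 0, 0.75).
  dual value b^T y* = 34.
Strong duality: c^T x* = b^T y*. Confirmed.

34


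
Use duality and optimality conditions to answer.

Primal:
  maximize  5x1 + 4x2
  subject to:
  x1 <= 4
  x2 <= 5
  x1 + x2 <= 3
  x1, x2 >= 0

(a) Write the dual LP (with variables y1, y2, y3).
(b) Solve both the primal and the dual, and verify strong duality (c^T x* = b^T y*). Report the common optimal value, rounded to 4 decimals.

The standard primal-dual pair for 'max c^T x s.t. A x <= b, x >= 0' is:
  Dual:  min b^T y  s.t.  A^T y >= c,  y >= 0.

So the dual LP is:
  minimize  4y1 + 5y2 + 3y3
  subject to:
    y1 + y3 >= 5
    y2 + y3 >= 4
    y1, y2, y3 >= 0

Solving the primal: x* = (3, 0).
  primal value c^T x* = 15.
Solving the dual: y* = (0, 0, 5).
  dual value b^T y* = 15.
Strong duality: c^T x* = b^T y*. Confirmed.

15


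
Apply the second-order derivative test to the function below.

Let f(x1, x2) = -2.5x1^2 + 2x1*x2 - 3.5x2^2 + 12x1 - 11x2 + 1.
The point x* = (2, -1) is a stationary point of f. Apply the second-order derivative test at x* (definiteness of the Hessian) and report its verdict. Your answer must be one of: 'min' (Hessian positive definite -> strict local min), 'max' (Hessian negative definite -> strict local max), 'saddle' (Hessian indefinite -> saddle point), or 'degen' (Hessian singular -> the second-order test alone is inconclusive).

Compute the Hessian H = grad^2 f:
  H = [[-5, 2], [2, -7]]
Verify stationarity: grad f(x*) = H x* + g = (0, 0).
Eigenvalues of H: -8.2361, -3.7639.
Both eigenvalues < 0, so H is negative definite -> x* is a strict local max.

max


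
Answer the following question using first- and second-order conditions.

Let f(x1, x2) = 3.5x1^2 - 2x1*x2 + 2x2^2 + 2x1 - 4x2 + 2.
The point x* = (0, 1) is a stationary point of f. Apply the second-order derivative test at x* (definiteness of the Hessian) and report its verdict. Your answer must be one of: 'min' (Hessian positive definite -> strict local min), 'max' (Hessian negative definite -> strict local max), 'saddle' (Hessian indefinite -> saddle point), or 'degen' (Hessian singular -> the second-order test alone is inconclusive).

Compute the Hessian H = grad^2 f:
  H = [[7, -2], [-2, 4]]
Verify stationarity: grad f(x*) = H x* + g = (0, 0).
Eigenvalues of H: 3, 8.
Both eigenvalues > 0, so H is positive definite -> x* is a strict local min.

min


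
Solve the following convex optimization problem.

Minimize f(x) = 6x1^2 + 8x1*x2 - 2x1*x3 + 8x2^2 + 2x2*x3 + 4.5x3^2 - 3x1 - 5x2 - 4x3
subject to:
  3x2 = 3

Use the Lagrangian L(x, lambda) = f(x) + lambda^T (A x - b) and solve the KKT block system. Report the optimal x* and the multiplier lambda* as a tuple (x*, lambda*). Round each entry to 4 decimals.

Form the Lagrangian:
  L(x, lambda) = (1/2) x^T Q x + c^T x + lambda^T (A x - b)
Stationarity (grad_x L = 0): Q x + c + A^T lambda = 0.
Primal feasibility: A x = b.

This gives the KKT block system:
  [ Q   A^T ] [ x     ]   [-c ]
  [ A    0  ] [ lambda ] = [ b ]

Solving the linear system:
  x*      = (-0.3942, 1, 0.1346)
  lambda* = (-2.7051)
  f(x*)   = 1.8798

x* = (-0.3942, 1, 0.1346), lambda* = (-2.7051)


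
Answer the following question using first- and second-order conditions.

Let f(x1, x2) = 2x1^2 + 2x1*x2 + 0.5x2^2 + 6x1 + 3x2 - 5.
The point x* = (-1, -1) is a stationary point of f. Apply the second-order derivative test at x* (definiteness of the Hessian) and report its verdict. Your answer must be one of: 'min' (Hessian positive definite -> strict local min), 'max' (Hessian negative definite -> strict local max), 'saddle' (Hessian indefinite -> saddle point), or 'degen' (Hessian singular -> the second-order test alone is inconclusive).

Compute the Hessian H = grad^2 f:
  H = [[4, 2], [2, 1]]
Verify stationarity: grad f(x*) = H x* + g = (0, 0).
Eigenvalues of H: 0, 5.
H has a zero eigenvalue (singular; positive semidefinite but not definite), so H is neither positive definite, negative definite, nor indefinite. The second-order test alone is inconclusive -> degen.
(Indeed, f is constant along the null direction of H through x*, so x* is not a strict local extremum.)

degen


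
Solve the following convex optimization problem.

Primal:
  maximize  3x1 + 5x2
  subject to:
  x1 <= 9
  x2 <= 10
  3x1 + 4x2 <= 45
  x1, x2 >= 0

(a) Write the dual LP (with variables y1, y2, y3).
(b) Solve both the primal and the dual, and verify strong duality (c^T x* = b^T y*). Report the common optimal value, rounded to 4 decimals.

The standard primal-dual pair for 'max c^T x s.t. A x <= b, x >= 0' is:
  Dual:  min b^T y  s.t.  A^T y >= c,  y >= 0.

So the dual LP is:
  minimize  9y1 + 10y2 + 45y3
  subject to:
    y1 + 3y3 >= 3
    y2 + 4y3 >= 5
    y1, y2, y3 >= 0

Solving the primal: x* = (1.6667, 10).
  primal value c^T x* = 55.
Solving the dual: y* = (0, 1, 1).
  dual value b^T y* = 55.
Strong duality: c^T x* = b^T y*. Confirmed.

55


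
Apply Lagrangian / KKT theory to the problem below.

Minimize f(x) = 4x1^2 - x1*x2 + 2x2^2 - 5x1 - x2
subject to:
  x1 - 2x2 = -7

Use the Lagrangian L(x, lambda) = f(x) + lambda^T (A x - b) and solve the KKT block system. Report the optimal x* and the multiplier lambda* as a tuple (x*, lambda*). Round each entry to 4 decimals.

Form the Lagrangian:
  L(x, lambda) = (1/2) x^T Q x + c^T x + lambda^T (A x - b)
Stationarity (grad_x L = 0): Q x + c + A^T lambda = 0.
Primal feasibility: A x = b.

This gives the KKT block system:
  [ Q   A^T ] [ x     ]   [-c ]
  [ A    0  ] [ lambda ] = [ b ]

Solving the linear system:
  x*      = (0.25, 3.625)
  lambda* = (6.625)
  f(x*)   = 20.75

x* = (0.25, 3.625), lambda* = (6.625)


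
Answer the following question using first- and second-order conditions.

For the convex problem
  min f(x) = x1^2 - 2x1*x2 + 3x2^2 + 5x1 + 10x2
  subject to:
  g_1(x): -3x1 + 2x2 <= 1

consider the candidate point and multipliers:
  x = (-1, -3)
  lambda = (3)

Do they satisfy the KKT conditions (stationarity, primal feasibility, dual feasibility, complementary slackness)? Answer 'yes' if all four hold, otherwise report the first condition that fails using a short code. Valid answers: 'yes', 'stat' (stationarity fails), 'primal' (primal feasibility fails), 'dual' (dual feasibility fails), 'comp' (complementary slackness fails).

Gradient of f: grad f(x) = Q x + c = (9, -6)
Constraint values g_i(x) = a_i^T x - b_i:
  g_1((-1, -3)) = -4
Stationarity residual: grad f(x) + sum_i lambda_i a_i = (0, 0)
  -> stationarity OK
Primal feasibility (all g_i <= 0): OK
Dual feasibility (all lambda_i >= 0): OK
Complementary slackness (lambda_i * g_i(x) = 0 for all i): FAILS

Verdict: the first failing condition is complementary_slackness -> comp.

comp


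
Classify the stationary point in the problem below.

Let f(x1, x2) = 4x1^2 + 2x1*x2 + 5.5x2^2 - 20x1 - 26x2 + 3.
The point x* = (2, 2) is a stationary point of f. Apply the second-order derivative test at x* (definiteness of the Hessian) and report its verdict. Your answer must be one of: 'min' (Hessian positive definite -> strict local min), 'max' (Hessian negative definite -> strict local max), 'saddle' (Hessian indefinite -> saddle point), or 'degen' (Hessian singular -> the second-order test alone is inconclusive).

Compute the Hessian H = grad^2 f:
  H = [[8, 2], [2, 11]]
Verify stationarity: grad f(x*) = H x* + g = (0, 0).
Eigenvalues of H: 7, 12.
Both eigenvalues > 0, so H is positive definite -> x* is a strict local min.

min


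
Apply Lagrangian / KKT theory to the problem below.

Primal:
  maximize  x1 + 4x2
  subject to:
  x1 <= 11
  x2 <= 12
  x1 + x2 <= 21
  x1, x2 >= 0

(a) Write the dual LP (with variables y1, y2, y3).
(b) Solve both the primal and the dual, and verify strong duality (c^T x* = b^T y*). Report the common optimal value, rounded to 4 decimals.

The standard primal-dual pair for 'max c^T x s.t. A x <= b, x >= 0' is:
  Dual:  min b^T y  s.t.  A^T y >= c,  y >= 0.

So the dual LP is:
  minimize  11y1 + 12y2 + 21y3
  subject to:
    y1 + y3 >= 1
    y2 + y3 >= 4
    y1, y2, y3 >= 0

Solving the primal: x* = (9, 12).
  primal value c^T x* = 57.
Solving the dual: y* = (0, 3, 1).
  dual value b^T y* = 57.
Strong duality: c^T x* = b^T y*. Confirmed.

57


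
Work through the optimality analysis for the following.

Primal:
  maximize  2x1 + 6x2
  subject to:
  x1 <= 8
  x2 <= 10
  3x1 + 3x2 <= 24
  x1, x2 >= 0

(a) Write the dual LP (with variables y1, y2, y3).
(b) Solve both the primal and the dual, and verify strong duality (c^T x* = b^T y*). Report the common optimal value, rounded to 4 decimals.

The standard primal-dual pair for 'max c^T x s.t. A x <= b, x >= 0' is:
  Dual:  min b^T y  s.t.  A^T y >= c,  y >= 0.

So the dual LP is:
  minimize  8y1 + 10y2 + 24y3
  subject to:
    y1 + 3y3 >= 2
    y2 + 3y3 >= 6
    y1, y2, y3 >= 0

Solving the primal: x* = (0, 8).
  primal value c^T x* = 48.
Solving the dual: y* = (0, 0, 2).
  dual value b^T y* = 48.
Strong duality: c^T x* = b^T y*. Confirmed.

48


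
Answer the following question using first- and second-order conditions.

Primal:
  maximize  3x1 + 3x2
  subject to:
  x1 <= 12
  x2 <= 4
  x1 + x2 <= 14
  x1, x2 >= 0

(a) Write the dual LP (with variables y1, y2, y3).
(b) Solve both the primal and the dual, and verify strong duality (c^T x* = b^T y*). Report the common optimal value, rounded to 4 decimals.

The standard primal-dual pair for 'max c^T x s.t. A x <= b, x >= 0' is:
  Dual:  min b^T y  s.t.  A^T y >= c,  y >= 0.

So the dual LP is:
  minimize  12y1 + 4y2 + 14y3
  subject to:
    y1 + y3 >= 3
    y2 + y3 >= 3
    y1, y2, y3 >= 0

Solving the primal: x* = (10, 4).
  primal value c^T x* = 42.
Solving the dual: y* = (0, 0, 3).
  dual value b^T y* = 42.
Strong duality: c^T x* = b^T y*. Confirmed.

42


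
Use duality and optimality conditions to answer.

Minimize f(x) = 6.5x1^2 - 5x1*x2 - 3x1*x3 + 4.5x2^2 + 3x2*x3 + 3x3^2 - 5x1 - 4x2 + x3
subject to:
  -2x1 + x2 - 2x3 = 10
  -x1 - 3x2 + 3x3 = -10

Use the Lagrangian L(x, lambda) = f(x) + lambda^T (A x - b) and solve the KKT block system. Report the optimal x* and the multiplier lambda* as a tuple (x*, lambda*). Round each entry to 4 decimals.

Form the Lagrangian:
  L(x, lambda) = (1/2) x^T Q x + c^T x + lambda^T (A x - b)
Stationarity (grad_x L = 0): Q x + c + A^T lambda = 0.
Primal feasibility: A x = b.

This gives the KKT block system:
  [ Q   A^T ] [ x     ]   [-c ]
  [ A    0  ] [ lambda ] = [ b ]

Solving the linear system:
  x*      = (-1.5453, 0.7874, -3.061)
  lambda* = (-8.7371, -2.3689)
  f(x*)   = 32.5992

x* = (-1.5453, 0.7874, -3.061), lambda* = (-8.7371, -2.3689)


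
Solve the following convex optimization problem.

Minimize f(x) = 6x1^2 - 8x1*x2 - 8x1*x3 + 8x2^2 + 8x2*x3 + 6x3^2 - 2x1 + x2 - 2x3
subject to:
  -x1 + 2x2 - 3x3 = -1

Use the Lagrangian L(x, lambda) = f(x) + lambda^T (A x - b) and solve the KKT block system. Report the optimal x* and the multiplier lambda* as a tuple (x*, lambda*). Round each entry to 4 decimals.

Form the Lagrangian:
  L(x, lambda) = (1/2) x^T Q x + c^T x + lambda^T (A x - b)
Stationarity (grad_x L = 0): Q x + c + A^T lambda = 0.
Primal feasibility: A x = b.

This gives the KKT block system:
  [ Q   A^T ] [ x     ]   [-c ]
  [ A    0  ] [ lambda ] = [ b ]

Solving the linear system:
  x*      = (0.3107, 0.025, 0.2464)
  lambda* = (-0.4429)
  f(x*)   = -0.7661

x* = (0.3107, 0.025, 0.2464), lambda* = (-0.4429)


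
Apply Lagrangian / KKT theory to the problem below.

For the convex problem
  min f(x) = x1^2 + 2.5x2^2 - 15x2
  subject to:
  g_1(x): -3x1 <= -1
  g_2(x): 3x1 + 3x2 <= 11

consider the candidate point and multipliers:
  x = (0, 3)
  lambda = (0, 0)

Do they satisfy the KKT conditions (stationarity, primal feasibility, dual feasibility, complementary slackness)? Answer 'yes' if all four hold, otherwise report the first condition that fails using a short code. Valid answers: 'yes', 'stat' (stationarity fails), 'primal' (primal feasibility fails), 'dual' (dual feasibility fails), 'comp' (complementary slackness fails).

Gradient of f: grad f(x) = Q x + c = (0, 0)
Constraint values g_i(x) = a_i^T x - b_i:
  g_1((0, 3)) = 1
  g_2((0, 3)) = -2
Stationarity residual: grad f(x) + sum_i lambda_i a_i = (0, 0)
  -> stationarity OK
Primal feasibility (all g_i <= 0): FAILS
Dual feasibility (all lambda_i >= 0): OK
Complementary slackness (lambda_i * g_i(x) = 0 for all i): OK

Verdict: the first failing condition is primal_feasibility -> primal.

primal


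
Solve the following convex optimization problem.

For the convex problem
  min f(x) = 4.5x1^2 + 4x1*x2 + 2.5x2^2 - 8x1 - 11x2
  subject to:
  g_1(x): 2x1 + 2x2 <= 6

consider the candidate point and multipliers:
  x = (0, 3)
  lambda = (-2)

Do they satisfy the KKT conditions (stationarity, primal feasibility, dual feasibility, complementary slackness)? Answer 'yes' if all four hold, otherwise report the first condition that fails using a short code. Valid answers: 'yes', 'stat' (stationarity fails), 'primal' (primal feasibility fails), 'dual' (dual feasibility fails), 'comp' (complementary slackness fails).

Gradient of f: grad f(x) = Q x + c = (4, 4)
Constraint values g_i(x) = a_i^T x - b_i:
  g_1((0, 3)) = 0
Stationarity residual: grad f(x) + sum_i lambda_i a_i = (0, 0)
  -> stationarity OK
Primal feasibility (all g_i <= 0): OK
Dual feasibility (all lambda_i >= 0): FAILS
Complementary slackness (lambda_i * g_i(x) = 0 for all i): OK

Verdict: the first failing condition is dual_feasibility -> dual.

dual


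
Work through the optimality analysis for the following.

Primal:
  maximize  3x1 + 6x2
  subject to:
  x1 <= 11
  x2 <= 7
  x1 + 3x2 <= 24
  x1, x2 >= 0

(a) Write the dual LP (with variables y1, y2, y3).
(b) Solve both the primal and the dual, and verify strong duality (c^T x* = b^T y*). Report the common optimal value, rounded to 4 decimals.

The standard primal-dual pair for 'max c^T x s.t. A x <= b, x >= 0' is:
  Dual:  min b^T y  s.t.  A^T y >= c,  y >= 0.

So the dual LP is:
  minimize  11y1 + 7y2 + 24y3
  subject to:
    y1 + y3 >= 3
    y2 + 3y3 >= 6
    y1, y2, y3 >= 0

Solving the primal: x* = (11, 4.3333).
  primal value c^T x* = 59.
Solving the dual: y* = (1, 0, 2).
  dual value b^T y* = 59.
Strong duality: c^T x* = b^T y*. Confirmed.

59


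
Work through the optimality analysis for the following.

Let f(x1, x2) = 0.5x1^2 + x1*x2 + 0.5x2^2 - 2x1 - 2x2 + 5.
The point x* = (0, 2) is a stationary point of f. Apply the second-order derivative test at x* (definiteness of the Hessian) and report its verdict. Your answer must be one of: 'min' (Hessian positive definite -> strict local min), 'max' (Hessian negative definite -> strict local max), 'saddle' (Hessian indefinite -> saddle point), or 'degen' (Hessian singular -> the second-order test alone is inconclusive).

Compute the Hessian H = grad^2 f:
  H = [[1, 1], [1, 1]]
Verify stationarity: grad f(x*) = H x* + g = (0, 0).
Eigenvalues of H: 0, 2.
H has a zero eigenvalue (singular; positive semidefinite but not definite), so H is neither positive definite, negative definite, nor indefinite. The second-order test alone is inconclusive -> degen.
(Indeed, f is constant along the null direction of H through x*, so x* is not a strict local extremum.)

degen


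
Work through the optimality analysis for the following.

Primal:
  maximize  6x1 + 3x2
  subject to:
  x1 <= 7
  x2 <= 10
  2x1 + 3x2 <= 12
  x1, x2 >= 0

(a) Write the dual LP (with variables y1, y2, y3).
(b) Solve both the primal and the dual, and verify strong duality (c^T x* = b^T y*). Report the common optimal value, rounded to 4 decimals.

The standard primal-dual pair for 'max c^T x s.t. A x <= b, x >= 0' is:
  Dual:  min b^T y  s.t.  A^T y >= c,  y >= 0.

So the dual LP is:
  minimize  7y1 + 10y2 + 12y3
  subject to:
    y1 + 2y3 >= 6
    y2 + 3y3 >= 3
    y1, y2, y3 >= 0

Solving the primal: x* = (6, 0).
  primal value c^T x* = 36.
Solving the dual: y* = (0, 0, 3).
  dual value b^T y* = 36.
Strong duality: c^T x* = b^T y*. Confirmed.

36


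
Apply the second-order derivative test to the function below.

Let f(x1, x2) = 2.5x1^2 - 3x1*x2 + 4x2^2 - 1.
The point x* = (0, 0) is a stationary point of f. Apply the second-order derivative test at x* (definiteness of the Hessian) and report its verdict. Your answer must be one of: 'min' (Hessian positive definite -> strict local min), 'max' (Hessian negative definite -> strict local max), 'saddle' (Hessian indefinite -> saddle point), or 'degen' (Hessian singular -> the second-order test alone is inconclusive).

Compute the Hessian H = grad^2 f:
  H = [[5, -3], [-3, 8]]
Verify stationarity: grad f(x*) = H x* + g = (0, 0).
Eigenvalues of H: 3.1459, 9.8541.
Both eigenvalues > 0, so H is positive definite -> x* is a strict local min.

min
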